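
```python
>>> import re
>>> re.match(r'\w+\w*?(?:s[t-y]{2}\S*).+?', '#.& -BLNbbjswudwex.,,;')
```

With `match`, the pattern is implicitly anchored at the beginning.
Here the pattern fails at index 0, so the call returns None.

None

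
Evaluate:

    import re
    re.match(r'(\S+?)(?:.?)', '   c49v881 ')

None

`re.match` won't scan ahead — the pattern has to work from the very first character.
Here position 0 doesn't satisfy it, so the call returns None.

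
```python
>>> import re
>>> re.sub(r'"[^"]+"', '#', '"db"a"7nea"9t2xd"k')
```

Each match is replaced by '#'.

'#a#9t2xd"k'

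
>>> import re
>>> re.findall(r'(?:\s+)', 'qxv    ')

Pattern: one or more of whitespace (non-capturing group).
`findall` yields the raw match text (1 of them) because the pattern has no groups.

['    ']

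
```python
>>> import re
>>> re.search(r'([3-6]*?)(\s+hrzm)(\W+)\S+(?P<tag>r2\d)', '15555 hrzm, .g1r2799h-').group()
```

The match spans [1:18] → '5555 hrzm, .g1r27'.

'5555 hrzm, .g1r27'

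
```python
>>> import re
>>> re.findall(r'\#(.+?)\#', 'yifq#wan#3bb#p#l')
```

['wan', 'p']

A `+?`/`*?`/`{m,n}?` starts at its minimum and grows only as far as needed for what follows to match.
Matches: at [4:9] match '#wan#', group 1 = 'wan'; at [12:15] match '#p#', group 1 = 'p'.
One capturing group, so `findall` returns just the captured substring from each match — 2 in all.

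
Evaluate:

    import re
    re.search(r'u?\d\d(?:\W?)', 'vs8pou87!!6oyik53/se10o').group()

The pattern matches optionally the literal 'u', then a digit, then a digit; then optionally a non-word character (non-capturing group).
`re.search` tries every starting position until one works.
The match spans [5:9] → 'u87!'.

'u87!'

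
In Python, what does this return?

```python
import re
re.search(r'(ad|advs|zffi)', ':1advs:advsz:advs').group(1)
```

'ad'

The regex engine tests alternatives in the order written; an earlier branch that matches wins even if a later one would match more.
`search` walks the string left to right and returns the first match it finds.
The match spans [2:4] → 'ad'.
Captured: group 1 = 'ad'.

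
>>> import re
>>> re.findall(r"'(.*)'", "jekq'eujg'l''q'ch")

`findall` collects group 1 from the one match (1 total).

["eujg'l''q"]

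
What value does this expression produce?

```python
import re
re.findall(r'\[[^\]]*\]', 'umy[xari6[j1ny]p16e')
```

['[xari6[j1ny]']

Scanning left to right: at [3:15] → '[xari6[j1ny]'.
Since nothing is captured, `findall` lists the 1 matched substring directly.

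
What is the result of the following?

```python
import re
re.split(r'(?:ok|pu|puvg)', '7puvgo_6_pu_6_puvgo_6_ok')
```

Alternation isn't longest-match — the leftmost alternative that fits at this position is chosen.
The string is cut at each match, leaving 5 pieces.

['7', 'vgo_6_', '_6_', 'vgo_6_', '']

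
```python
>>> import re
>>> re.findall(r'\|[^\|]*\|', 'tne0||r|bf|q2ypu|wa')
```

['||', '|bf|']

Since nothing is captured, `findall` lists the 2 matched substrings directly.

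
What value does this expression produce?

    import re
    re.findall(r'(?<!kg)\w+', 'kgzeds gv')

A negative assertion filters positions out without eating any characters.
Walking the string: at [0:6] → 'kgzeds'; at [7:9] → 'gv'.
No capturing groups, so `findall` returns the 2 full match strings.

['kgzeds', 'gv']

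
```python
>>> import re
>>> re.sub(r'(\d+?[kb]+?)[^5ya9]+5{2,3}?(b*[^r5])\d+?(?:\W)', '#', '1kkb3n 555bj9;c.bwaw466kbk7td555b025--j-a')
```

'#c.bwaw#-j-a'

This matches one or more of a digit (lazy), then one or more of one of [kb] (lazy) (captured); then one or more of any character except [5ya9], then 2 to 3 of the literal '5' (lazy); then zero or more of the literal 'b', then any character except [r5] (captured); then one or more of a digit (lazy); then a non-word character (non-capturing group).
Matches: at [0:14] → '1kkb3n 555bj9;'; at [20:37] → '466kbk7td555b025-'.
`sub` substitutes '#' at each match site.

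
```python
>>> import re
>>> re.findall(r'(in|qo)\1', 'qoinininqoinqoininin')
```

['in', 'in']

`\1` is not a pattern — it's the concrete string captured by group 1, re-applied verbatim.
Walking the string: at [2:6] match 'inin', group 1 = 'in'; at [14:18] match 'inin', group 1 = 'in'.
Because there's exactly one group, `findall` drops the full match and keeps group 1 from each hit.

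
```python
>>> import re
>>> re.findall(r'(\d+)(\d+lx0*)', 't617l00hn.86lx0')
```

The pattern matches one or more of a digit (captured); then one or more of a digit, then the literal 'lx', then zero or more of a literal '0' (captured).
Matches: at [10:15] match '86lx0', groups = ('8', '6lx0').
With 2 capturing groups, `findall` returns a 2-tuple per match.

[('8', '6lx0')]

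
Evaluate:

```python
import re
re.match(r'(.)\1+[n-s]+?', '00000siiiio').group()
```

'00000s'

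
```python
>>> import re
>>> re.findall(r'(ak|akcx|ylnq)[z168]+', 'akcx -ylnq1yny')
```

`findall` collects group 1 from the one match (1 total).

['ylnq']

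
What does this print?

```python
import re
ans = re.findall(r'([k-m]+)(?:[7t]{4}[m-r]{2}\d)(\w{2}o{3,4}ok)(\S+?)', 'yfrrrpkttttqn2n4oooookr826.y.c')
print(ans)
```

Pattern: one or more of a character in [k-m] (captured); then exactly 4 of one of [7t], then exactly 2 of a character in [m-r], then a digit (non-capturing group); then exactly 2 of a word character, then 3 to 4 of a literal 'o', then the literal 'ok' (captured); then one or more of a non-whitespace character (lazy) (captured).
Scanning left to right: at [6:23] match 'kttttqn2n4oooookr', groups = ('k', 'n4oooook', 'r').
3 groups means the one result is a tuple of 3 captured strings — 1 here.

[('k', 'n4oooook', 'r')]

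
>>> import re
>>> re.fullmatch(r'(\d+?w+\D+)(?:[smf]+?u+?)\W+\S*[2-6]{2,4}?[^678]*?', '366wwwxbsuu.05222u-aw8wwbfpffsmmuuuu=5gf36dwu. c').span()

(0, 48)

Pattern: one or more of a digit (lazy), then one or more of the literal 'w', then one or more of a non-digit (captured); then one or more of one of [smf] (lazy), then one or more of the literal 'u' (lazy) (non-capturing group); then one or more of a non-word character; then zero or more of a non-whitespace character, then 2 to 4 of a character in [2-6] (lazy), then zero or more of any character except [678] (lazy).
`re.fullmatch` is like wrapping the pattern in `^…$` (in single-line mode).
The match spans [0:48] → '366wwwxbsuu.05222u-aw8wwbfpffsmmuuuu=5gf36dwu. c'.
Captured: group 1 = '366wwwxb'.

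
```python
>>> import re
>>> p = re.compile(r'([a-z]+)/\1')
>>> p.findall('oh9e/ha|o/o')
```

After group 1 captures some text, `\1` only succeeds where that same text appears again.
Matches: at [8:11] match 'o/o', group 1 = 'o'.
`findall` collects group 1 from the one match (1 total).

['o']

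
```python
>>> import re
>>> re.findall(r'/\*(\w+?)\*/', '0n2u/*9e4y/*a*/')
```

['a']

Scanning left to right: at [10:15] match '/*a*/', group 1 = 'a'.
Because there's exactly one group, `findall` drops the full match and keeps group 1 from the one hit.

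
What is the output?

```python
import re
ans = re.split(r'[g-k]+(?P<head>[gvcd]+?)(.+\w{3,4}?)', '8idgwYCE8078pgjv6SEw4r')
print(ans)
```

['8', 'd', 'gwYCE8078pgjv6SEw4r', '']

This matches one or more of a character in [g-k]; then one or more of one of [gvcd] (lazy) (captured as 'head'); then one or more of any character, then 3 to 4 of a word character (lazy) (captured).
Lazy quantifiers expand one character at a time until the remainder of the pattern can match.
Matches to split on: at [1:22] → 'idgwYCE8078pgjv6SEw4r'.
Because the pattern has a capturing group, `split` also inserts each captured text between the pieces.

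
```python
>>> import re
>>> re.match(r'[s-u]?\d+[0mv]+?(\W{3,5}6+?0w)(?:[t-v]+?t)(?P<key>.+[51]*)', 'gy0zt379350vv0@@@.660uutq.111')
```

None

This matches optionally a character in [s-u], then one or more of a digit; then one or more of one of [0mv] (lazy); then 3 to 5 of a non-word character, then one or more of a literal '6' (lazy), then the literal '0w' (captured); then one or more of a character in [t-v] (lazy), then a literal 't' (non-capturing group); then one or more of any character, then zero or more of one of [51] (captured as 'key').
`re.match` won't scan ahead — the pattern has to work from the very first character.
Here the pattern fails at index 0, so the call returns None.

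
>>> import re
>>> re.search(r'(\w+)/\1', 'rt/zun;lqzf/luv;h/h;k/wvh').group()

'h/h'

The backreference `\1` re-matches whatever the first group consumed, character for character.
The match spans [16:19] → 'h/h'.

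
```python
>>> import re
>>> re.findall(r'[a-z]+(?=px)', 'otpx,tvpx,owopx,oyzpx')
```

The `(?=…)`/`(?<=…)` assertion just peeks at neighbouring text; it doesn't advance the match position.
Walking the string: at [0:2] → 'ot'; at [5:7] → 'tv'; at [10:13] → 'owo'; at [16:19] → 'oyz'.
`findall` yields the raw match text (4 of them) because the pattern has no groups.

['ot', 'tv', 'owo', 'oyz']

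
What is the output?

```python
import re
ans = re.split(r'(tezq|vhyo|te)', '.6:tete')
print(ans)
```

['.6:', 'te', '', 'te', '']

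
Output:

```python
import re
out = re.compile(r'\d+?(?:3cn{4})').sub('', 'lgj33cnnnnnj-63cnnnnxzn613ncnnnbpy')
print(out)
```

lgjnj-xzn613ncnnnbpy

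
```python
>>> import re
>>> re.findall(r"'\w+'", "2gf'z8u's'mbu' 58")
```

["'z8u'", "'mbu'"]

Scanning left to right: at [3:8] → "'z8u'"; at [9:14] → "'mbu'".
No capturing groups, so `findall` returns the 2 full match strings.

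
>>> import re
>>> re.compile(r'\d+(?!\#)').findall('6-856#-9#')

`(?!…)`/`(?<!…)` only lets a position through if the neighbouring text does NOT match; no characters are consumed.
No capturing groups, so `findall` returns the 2 full match strings.

['6', '85']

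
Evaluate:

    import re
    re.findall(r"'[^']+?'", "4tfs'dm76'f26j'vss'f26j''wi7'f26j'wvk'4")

Walking the string: at [4:10] → "'dm76'"; at [14:19] → "'vss'"; at [24:29] → "'wi7'"; at [33:38] → "'wvk'".
With no groups in the pattern, `findall` gives back each whole match — 4 here.

["'dm76'", "'vss'", "'wi7'", "'wvk'"]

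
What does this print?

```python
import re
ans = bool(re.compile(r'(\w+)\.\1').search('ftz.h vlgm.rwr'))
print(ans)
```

`\1` is not a pattern — it's the concrete string captured by group 1, re-applied verbatim.
`re.search` tries every starting position until one works.
Here nothing in the string fits, so the call returns None, and `bool(None)` is False.

False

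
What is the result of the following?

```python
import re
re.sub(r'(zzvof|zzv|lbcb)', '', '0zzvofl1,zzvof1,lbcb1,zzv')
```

Alternation isn't longest-match — the leftmost alternative that fits at this position is chosen.
Matches: at [1:6] → 'zzvof'; at [9:14] → 'zzvof'; at [16:20] → 'lbcb'; at [22:25] → 'zzv'.
Every occurrence is swapped for ''.

'0l1,1,1,'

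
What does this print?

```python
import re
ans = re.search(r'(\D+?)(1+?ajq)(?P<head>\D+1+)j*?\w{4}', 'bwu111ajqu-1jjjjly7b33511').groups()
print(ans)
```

('bwu', '111ajq', 'u-1')

Pattern: one or more of a non-digit (lazy) (captured); then one or more of a literal '1' (lazy), then the literal 'ajq' (captured); then one or more of a non-digit, then one or more of the literal '1' (captured as 'head'); then zero or more of the literal 'j' (lazy), then exactly 4 of a word character.
A non-greedy quantifier consumes as few characters as it can — just enough that the remainder of the pattern still matches from where it stops; whatever follows it matches normally.
`search` walks the string left to right and returns the first match it finds.
The match spans [0:16] → 'bwu111ajqu-1jjjj'.
Captured: group 1 = 'bwu', group 2 = '111ajq', group 3 = 'u-1'.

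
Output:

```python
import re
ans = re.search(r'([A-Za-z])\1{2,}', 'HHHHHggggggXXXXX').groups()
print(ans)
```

The match spans [0:5] → 'HHHHH'.
Captured: group 1 = 'H'.

('H',)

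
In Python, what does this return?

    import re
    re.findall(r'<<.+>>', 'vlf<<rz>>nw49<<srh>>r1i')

['<<rz>>nw49<<srh>>']

Matches: at [3:20] → '<<rz>>nw49<<srh>>'.
Since nothing is captured, `findall` lists the 1 matched substring directly.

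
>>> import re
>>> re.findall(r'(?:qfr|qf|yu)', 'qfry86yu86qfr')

Alternation isn't longest-match — the leftmost alternative that fits at this position is chosen.
Matches: at [0:3] → 'qfr'; at [6:8] → 'yu'; at [10:13] → 'qfr'.
With no groups in the pattern, `findall` gives back each whole match — 3 here.

['qfr', 'yu', 'qfr']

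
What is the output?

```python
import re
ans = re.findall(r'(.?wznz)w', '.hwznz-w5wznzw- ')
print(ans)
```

This matches optionally any character, then the literal 'wz', then the literal 'nz' (captured); then a literal 'w'.
Because there's exactly one group, `findall` drops the full match and keeps group 1 from the one hit.

['5wznz']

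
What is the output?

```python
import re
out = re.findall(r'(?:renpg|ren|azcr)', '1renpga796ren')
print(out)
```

['renpg', 'ren']

Alternation tries branches left to right and keeps the first one that lets the overall match succeed at that position.
Scanning left to right: at [1:6] → 'renpg'; at [10:13] → 'ren'.
With no groups in the pattern, `findall` gives back each whole match — 2 here.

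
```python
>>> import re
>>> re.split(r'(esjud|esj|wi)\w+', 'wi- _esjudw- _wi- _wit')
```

['wi- _', 'esjud', '- _wi- _', 'wi', '']

Alternation tries branches left to right and keeps the first one that lets the overall match succeed at that position.
Matches to split on: at [5:11] → 'esjudw'; at [19:22] → 'wit'.
Because the pattern has a capturing group, `split` also inserts each captured text between the pieces.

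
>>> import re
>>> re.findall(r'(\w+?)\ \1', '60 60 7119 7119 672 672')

`\1` is not a pattern — it's the concrete string captured by group 1, re-applied verbatim.
`findall` collects group 1 from each match (3 total).

['60', '7119', '672']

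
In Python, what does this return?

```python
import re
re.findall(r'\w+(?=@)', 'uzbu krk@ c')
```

['krk']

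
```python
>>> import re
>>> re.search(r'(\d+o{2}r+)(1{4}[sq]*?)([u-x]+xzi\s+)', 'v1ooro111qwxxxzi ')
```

None

The pattern matches one or more of a digit, then exactly 2 of a literal 'o', then one or more of a literal 'r' (captured); then exactly 4 of a literal '1', then zero or more of one of [sq] (lazy) (captured); then one or more of a character in [u-x], then the literal 'xzi', then one or more of whitespace (captured).
Unlike `match`, `search` isn't anchored — it looks for the pattern anywhere in the string.
Here the pattern never matches, so the call returns None.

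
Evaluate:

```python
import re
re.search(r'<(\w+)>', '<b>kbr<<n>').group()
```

`search` walks the string left to right and returns the first match it finds.
The match spans [0:3] → '<b>'.
Captured: group 1 = 'b'.

'<b>'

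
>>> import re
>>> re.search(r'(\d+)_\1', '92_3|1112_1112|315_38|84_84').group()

A backreference is literal: `\1` must see the identical characters the first group matched.
Unlike `match`, `search` isn't anchored — it looks for the pattern anywhere in the string.
The match spans [5:14] → '1112_1112'.
Captured: group 1 = '1112'.

'1112_1112'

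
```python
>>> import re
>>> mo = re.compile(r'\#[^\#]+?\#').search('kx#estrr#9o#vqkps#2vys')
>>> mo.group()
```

'#estrr#'

The match spans [2:9] → '#estrr#'.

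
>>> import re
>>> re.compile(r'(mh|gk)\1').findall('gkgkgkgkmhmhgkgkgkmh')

['gk', 'gk', 'mh', 'gk']

After group 1 captures some text, `\1` only succeeds where that same text appears again.
Walking the string: at [0:4] match 'gkgk', group 1 = 'gk'; at [4:8] match 'gkgk', group 1 = 'gk'; at [8:12] match 'mhmh', group 1 = 'mh'; at [12:16] match 'gkgk', group 1 = 'gk'.
With a single group, `findall` returns only what that group captured — 4 items.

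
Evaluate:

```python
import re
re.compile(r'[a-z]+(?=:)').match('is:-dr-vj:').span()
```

`re.match` only tries the pattern at the start of the string.
The match spans [0:2] → 'is'.

(0, 2)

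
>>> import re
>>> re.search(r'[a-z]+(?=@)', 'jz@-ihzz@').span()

(0, 2)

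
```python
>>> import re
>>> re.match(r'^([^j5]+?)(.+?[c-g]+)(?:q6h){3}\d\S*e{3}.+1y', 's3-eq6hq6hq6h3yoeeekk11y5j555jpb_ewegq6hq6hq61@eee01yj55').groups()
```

('s', '3-e')

The pattern matches anchored at the start of the string; then one or more of any character except [j5] (lazy) (captured); then one or more of any character (lazy), then one or more of a character in [c-g] (captured); then the literal 'q6h' repeated 3 times, then a digit, then zero or more of a non-whitespace character; then exactly 3 of a literal 'e', then one or more of any character, then the literal '1y'.
`match` is anchored at position 0; if the pattern doesn't fit there, it returns None.
The match spans [0:53] → 's3-eq6hq6hq6h3yoeeekk11y5j555jpb_ewegq6hq6hq61@eee01y'.
Captured: group 1 = 's', group 2 = '3-e'.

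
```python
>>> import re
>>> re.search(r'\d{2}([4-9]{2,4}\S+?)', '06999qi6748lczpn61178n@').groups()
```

('999q',)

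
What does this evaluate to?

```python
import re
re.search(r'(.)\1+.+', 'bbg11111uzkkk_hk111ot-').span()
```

(0, 22)

A backreference is literal: `\1` must see the identical characters the first group matched.
`re.search` tries every starting position until one works.
The match spans [0:22] → 'bbg11111uzkkk_hk111ot-'.
Captured: group 1 = 'b'.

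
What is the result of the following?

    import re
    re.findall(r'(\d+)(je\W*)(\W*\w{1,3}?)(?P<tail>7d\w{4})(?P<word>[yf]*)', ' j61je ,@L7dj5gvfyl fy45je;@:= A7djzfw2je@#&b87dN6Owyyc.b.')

The pattern matches one or more of a digit (captured); then the literal 'je', then zero or more of a non-word character (captured); then zero or more of a non-word character, then 1 to 3 of a word character (lazy) (captured); then the literal '7d', then exactly 4 of a word character (captured as 'tail'); then zero or more of one of [yf] (captured as 'word').
With 5 capturing groups, `findall` returns a 5-tuple per match.

[('61', 'je ,@', 'L', '7dj5gv', 'fy'), ('45', 'je;@:= ', 'A', '7djzfw', ''), ('2', 'je@#&', 'b8', '7dN6Ow', 'yy')]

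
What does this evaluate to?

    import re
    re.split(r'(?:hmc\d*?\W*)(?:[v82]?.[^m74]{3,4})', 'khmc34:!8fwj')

['k', 'wj']

The `?` after the quantifier makes it lazy — it takes as little as possible before letting the rest of the pattern try.
`split` removes every match and returns the 2 fragments in between.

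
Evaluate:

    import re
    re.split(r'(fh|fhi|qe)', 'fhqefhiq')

['', 'fh', '', 'qe', '', 'fh', 'iq']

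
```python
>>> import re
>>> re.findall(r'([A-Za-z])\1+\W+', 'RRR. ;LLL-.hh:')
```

`\1` is not a pattern — it's the concrete string captured by group 1, re-applied verbatim.
With a single group, `findall` returns only what that group captured — 3 items.

['R', 'L', 'h']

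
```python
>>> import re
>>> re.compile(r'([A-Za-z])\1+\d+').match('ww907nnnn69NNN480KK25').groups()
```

`\1` has to match the exact text group 1 already captured.
With `match`, the pattern is implicitly anchored at the beginning.
The match spans [0:5] → 'ww907'.
Captured: group 1 = 'w'.

('w',)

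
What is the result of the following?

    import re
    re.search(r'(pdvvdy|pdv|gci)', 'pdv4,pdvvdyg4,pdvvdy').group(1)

The match spans [0:3] → 'pdv'.
Captured: group 1 = 'pdv'.

'pdv'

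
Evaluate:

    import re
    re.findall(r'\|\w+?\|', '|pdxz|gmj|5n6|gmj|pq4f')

['|pdxz|', '|5n6|']

`findall` yields the raw match text (2 of them) because the pattern has no groups.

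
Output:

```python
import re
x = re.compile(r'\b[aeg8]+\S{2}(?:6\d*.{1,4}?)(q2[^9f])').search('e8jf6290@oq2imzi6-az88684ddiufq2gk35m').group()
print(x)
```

e8jf6290@oq2i

The match spans [0:13] → 'e8jf6290@oq2i'.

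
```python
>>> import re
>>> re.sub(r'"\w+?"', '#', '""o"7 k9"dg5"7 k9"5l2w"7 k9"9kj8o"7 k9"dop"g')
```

'"#7 k9#7 k9#7 k9#7 k9#g'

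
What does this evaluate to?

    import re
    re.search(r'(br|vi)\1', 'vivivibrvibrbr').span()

(0, 4)

`\1` is not a pattern — it's the concrete string captured by group 1, re-applied verbatim.
`search` walks the string left to right and returns the first match it finds.
The match spans [0:4] → 'vivi'.
Captured: group 1 = 'vi'.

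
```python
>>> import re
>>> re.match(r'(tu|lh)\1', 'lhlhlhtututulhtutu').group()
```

'lhlh'

A backreference is literal: `\1` must see the identical characters the first group matched.
`re.match` won't scan ahead — the pattern has to work from the very first character.
The match spans [0:4] → 'lhlh'.
Captured: group 1 = 'lh'.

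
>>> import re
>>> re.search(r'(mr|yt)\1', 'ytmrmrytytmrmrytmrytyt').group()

`\1` is not a pattern — it's the concrete string captured by group 1, re-applied verbatim.
The match spans [2:6] → 'mrmr'.

'mrmr'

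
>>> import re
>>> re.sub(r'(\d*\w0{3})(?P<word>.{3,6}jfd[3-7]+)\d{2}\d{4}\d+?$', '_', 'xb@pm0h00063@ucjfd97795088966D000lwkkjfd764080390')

The pattern matches zero or more of a digit, then a word character, then exactly 3 of the literal '0' (captured); then 3 to 6 of any character, then the literal 'jfd', then one or more of a character in [3-7] (captured as 'word'); then exactly 2 of a digit, then exactly 4 of a digit, then one or more of a digit (lazy); then anchored at the end.
Every occurrence is swapped for '_'.

'xb@pm0h00063@ucjfd_'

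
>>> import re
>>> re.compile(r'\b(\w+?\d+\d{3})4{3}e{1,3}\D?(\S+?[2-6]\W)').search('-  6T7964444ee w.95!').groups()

('6T7964', 'w.95!')

This matches a word boundary (`\b`, zero-width); then one or more of a word character (lazy), then one or more of a digit, then exactly 3 of a digit (captured); then exactly 3 of a literal '4', then 1 to 3 of a literal 'e', then optionally a non-digit; then one or more of a non-whitespace character (lazy), then a character in [2-6], then a non-word character (captured).
`search` walks the string left to right and returns the first match it finds.
The match spans [3:20] → '6T7964444ee w.95!'.
Captured: group 1 = '6T7964', group 2 = 'w.95!'.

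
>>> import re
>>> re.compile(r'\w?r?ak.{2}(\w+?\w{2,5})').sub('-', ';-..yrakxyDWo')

Every occurrence is swapped for '-'.

';-..-'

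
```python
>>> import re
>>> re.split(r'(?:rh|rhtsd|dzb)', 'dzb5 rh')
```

['', '5 ', '']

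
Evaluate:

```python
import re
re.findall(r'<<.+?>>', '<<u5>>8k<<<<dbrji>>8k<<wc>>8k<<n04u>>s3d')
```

['<<u5>>', '<<<<dbrji>>', '<<wc>>', '<<n04u>>']

The `?` after the quantifier makes it lazy — it takes as little as possible before letting the rest of the pattern try.
Since nothing is captured, `findall` lists the 4 matched substrings directly.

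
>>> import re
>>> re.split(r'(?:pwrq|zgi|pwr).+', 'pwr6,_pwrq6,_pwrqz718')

['', '']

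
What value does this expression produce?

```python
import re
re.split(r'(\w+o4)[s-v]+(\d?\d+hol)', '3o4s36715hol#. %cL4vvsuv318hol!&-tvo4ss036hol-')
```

['', '3o4', '36715hol', '#. %cL4vvsuv318hol!&-', 'tvo4', '036hol', '-']

Pattern: one or more of a word character, then the literal 'o4' (captured); then one or more of a character in [s-v]; then optionally a digit, then one or more of a digit, then the literal 'hol' (captured).
With a capturing group present, the delimiter's captured portion is kept in the result list.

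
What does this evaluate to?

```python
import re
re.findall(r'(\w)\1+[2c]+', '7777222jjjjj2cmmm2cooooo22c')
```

A backreference is literal: `\1` must see the identical characters the first group matched.
With a single group, `findall` returns only what that group captured — 4 items.

['7', 'j', 'm', 'o']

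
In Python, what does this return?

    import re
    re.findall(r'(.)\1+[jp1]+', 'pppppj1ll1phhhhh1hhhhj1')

['p', 'l', 'h', 'h']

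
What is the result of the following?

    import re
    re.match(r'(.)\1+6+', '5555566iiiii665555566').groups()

The match spans [0:7] → '5555566'.
Captured: group 1 = '5'.

('5',)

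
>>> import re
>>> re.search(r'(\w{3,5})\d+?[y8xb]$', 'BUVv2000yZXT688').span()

The pattern matches 3 to 5 of a word character (captured); then one or more of a digit (lazy); then one of [y8xb]; then anchored at the end.
`re.search` scans for the first position where the pattern succeeds.
The match spans [7:15] → '0yZXT688'.
Captured: group 1 = '0yZXT'.

(7, 15)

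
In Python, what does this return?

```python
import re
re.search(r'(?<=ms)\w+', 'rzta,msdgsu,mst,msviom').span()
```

Because the assertion is zero-width, the text it checks is not consumed and won't appear in the result.
The match spans [7:11] → 'dgsu'.

(7, 11)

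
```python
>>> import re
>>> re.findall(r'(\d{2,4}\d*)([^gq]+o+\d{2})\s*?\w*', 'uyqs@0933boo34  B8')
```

[('0933', 'boo34')]

The pattern matches 2 to 4 of a digit, then zero or more of a digit (captured); then one or more of any character except [gq], then one or more of the literal 'o', then exactly 2 of a digit (captured); then zero or more of whitespace (lazy), then zero or more of a word character.
Matches: at [5:14] match '0933boo34', groups = ('0933', 'boo34').
`findall` packs the 2 group values into a tuple for every match.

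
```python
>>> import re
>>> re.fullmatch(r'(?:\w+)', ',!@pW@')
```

None

Pattern: one or more of a word character (non-capturing group).
`re.fullmatch` is like wrapping the pattern in `^…$` (in single-line mode).
Here the string isn't matched end-to-end, so the call returns None.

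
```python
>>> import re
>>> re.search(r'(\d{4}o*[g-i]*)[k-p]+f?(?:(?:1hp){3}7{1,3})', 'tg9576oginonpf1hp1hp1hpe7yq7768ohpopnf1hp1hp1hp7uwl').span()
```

(27, 48)

The pattern matches exactly 4 of a digit, then zero or more of a literal 'o', then zero or more of a character in [g-i] (captured); then one or more of a character in [k-p], then optionally a literal 'f'; then the literal '1hp' repeated 3 times, then 1 to 3 of a literal '7' (non-capturing group).
The match spans [27:48] → '7768ohpopnf1hp1hp1hp7'.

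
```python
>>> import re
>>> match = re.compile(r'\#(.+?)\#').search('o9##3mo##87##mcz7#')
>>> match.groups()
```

The match spans [2:8] → '##3mo#'.
Captured: group 1 = '#3mo'.

('#3mo',)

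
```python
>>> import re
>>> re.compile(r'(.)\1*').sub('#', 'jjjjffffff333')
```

'###'

The backreference `\1` re-matches whatever the first group consumed, character for character.
Matches: at [0:4] → 'jjjj'; at [4:10] → 'ffffff'; at [10:13] → '333'.
Each match is replaced by '#'.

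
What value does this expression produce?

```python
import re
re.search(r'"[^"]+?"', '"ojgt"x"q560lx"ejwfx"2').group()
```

The match spans [0:6] → '"ojgt"'.

'"ojgt"'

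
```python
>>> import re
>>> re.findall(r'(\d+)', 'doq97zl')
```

Pattern: one or more of a digit (captured).
Scanning left to right: at [3:5] match '97', group 1 = '97'.
With a single group, `findall` returns only what that group captured — 1 item.

['97']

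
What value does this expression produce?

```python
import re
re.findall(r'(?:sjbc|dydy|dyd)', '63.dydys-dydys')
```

Branches in `(...|...)` are attempted left-to-right; the first branch that allows the whole pattern to succeed is taken.
With no groups in the pattern, `findall` gives back each whole match — 2 here.

['dydy', 'dydy']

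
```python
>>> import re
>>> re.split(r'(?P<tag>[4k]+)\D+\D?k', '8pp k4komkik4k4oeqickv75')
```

['8pp ', 'k4k', '', '4k4', 'v75']

Pattern: one or more of one of [4k] (captured as 'tag'); then one or more of a non-digit; then optionally a non-digit, then a literal 'k'.
Matches to split on: at [4:12] → 'k4komkik'; at [12:21] → '4k4oeqick'.
With a capturing group present, the delimiter's captured portion is kept in the result list.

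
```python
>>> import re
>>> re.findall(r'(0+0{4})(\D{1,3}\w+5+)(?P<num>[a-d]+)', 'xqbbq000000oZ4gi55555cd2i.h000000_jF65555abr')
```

[('000000', 'oZ4gi55555', 'cd'), ('000000', '_jF65555', 'ab')]

Multiple groups make `findall` return tuples — one 3-tuple for each match.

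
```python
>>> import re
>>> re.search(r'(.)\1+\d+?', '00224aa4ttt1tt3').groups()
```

('0',)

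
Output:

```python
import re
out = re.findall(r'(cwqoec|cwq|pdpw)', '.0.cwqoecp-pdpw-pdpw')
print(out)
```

['cwqoec', 'pdpw', 'pdpw']

Branches in `(...|...)` are attempted left-to-right; the first branch that allows the whole pattern to succeed is taken.
`findall` collects group 1 from each match (3 total).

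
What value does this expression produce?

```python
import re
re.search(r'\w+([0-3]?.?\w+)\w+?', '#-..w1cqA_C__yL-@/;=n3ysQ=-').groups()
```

('y',)

The match spans [4:15] → 'w1cqA_C__yL'.
Captured: group 1 = 'y'.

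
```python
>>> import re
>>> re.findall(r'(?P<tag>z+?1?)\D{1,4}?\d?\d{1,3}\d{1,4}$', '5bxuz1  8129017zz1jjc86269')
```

['zz1']

Pattern: one or more of a literal 'z' (lazy), then optionally a literal '1' (captured as 'tag'); then 1 to 4 of a non-digit (lazy), then optionally a digit; then 1 to 3 of a digit, then 1 to 4 of a digit; then anchored at the end.
Matches: at [15:26] match 'zz1jjc86269', group 1 = 'zz1'.
With a single group, `findall` returns only what that group captured — 1 item.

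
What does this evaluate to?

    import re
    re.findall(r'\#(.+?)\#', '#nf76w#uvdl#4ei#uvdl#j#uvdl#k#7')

Lazy quantifiers expand one character at a time until the remainder of the pattern can match.
Because there's exactly one group, `findall` drops the full match and keeps group 1 from each hit.

['nf76w', '4ei', 'j', 'k']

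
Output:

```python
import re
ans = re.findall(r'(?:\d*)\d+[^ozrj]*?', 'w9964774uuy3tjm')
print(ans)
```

The pattern matches zero or more of a digit (non-capturing group); then one or more of a digit, then zero or more of any character except [ozrj] (lazy).
A `+?`/`*?`/`{m,n}?` starts at its minimum and grows only as far as needed for what follows to match.
Matches: at [1:8] → '9964774'; at [11:12] → '3'.
No capturing groups, so `findall` returns the 2 full match strings.

['9964774', '3']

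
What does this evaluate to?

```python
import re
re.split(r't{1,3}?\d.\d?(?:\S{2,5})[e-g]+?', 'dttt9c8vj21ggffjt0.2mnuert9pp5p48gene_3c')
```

['d', 'ffj', 'r', 'ene_3c']

The `?` after the quantifier makes it lazy — it takes as little as possible before letting the rest of the pattern try.
Splitting on the pattern gives 4 pieces.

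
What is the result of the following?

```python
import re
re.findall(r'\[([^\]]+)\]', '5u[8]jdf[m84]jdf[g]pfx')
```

['8', 'm84', 'g']

Scanning left to right: at [2:5] match '[8]', group 1 = '8'; at [8:13] match '[m84]', group 1 = 'm84'; at [16:19] match '[g]', group 1 = 'g'.
One capturing group, so `findall` returns just the captured substring from each match — 3 in all.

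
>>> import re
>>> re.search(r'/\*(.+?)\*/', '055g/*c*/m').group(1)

The match spans [4:9] → '/*c*/'.
Captured: group 1 = 'c'.

'c'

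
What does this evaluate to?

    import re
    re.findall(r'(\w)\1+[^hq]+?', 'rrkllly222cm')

['r', 'l', '2']

The backreference `\1` re-matches whatever the first group consumed, character for character.
Matches: at [0:3] match 'rrk', group 1 = 'r'; at [3:7] match 'llly', group 1 = 'l'; at [7:11] match '222c', group 1 = '2'.
Because there's exactly one group, `findall` drops the full match and keeps group 1 from each hit.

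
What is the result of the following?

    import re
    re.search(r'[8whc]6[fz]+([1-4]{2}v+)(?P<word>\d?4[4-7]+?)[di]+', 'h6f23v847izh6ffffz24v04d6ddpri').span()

The pattern matches one of [8whc], then a literal '6', then one or more of one of [fz]; then exactly 2 of a character in [1-4], then one or more of the literal 'v' (captured); then optionally a digit, then the literal '4', then one or more of a character in [4-7] (lazy) (captured as 'word'); then one or more of one of [di].
`search` walks the string left to right and returns the first match it finds.
The match spans [0:10] → 'h6f23v847i'.
Captured: group 1 = '23v', group 2 = '847'.

(0, 10)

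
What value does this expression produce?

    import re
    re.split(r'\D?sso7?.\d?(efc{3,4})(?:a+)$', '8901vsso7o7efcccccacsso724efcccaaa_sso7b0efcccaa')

The pattern matches optionally a non-digit, then the literal 'sso'; then optionally the literal '7', then any character; then optionally a digit; then the literal 'ef', then 3 to 4 of a literal 'c' (captured); then one or more of a literal 'a' (non-capturing group); then anchored at the end.
Matches to split on: at [34:48] → '_sso7b0efcccaa'.
Because the pattern has a capturing group, `split` also inserts each captured text between the pieces.

['8901vsso7o7efcccccacsso724efcccaaa', 'efccc', '']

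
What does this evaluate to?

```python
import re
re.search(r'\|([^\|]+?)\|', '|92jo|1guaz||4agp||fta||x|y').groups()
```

('92jo',)

The match spans [0:6] → '|92jo|'.
Captured: group 1 = '92jo'.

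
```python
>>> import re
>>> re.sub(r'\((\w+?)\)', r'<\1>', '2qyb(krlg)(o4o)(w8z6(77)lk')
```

'2qyb<krlg><o4o>(w8z6<77>lk'

The replacement refers to a captured group, so each match is rewritten using its own captured text.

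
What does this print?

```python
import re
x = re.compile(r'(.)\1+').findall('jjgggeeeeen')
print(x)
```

['j', 'g', 'e']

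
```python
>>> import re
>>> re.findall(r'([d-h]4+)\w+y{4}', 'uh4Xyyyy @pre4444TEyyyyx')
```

['h4', 'e4444']

`findall` collects group 1 from each match (2 total).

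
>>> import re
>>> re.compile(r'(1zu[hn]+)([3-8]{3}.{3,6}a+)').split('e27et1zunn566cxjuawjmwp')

['e27et', '1zunn', '566cxjua', 'wjmwp']

Pattern: the literal '1', then the literal 'zu', then one or more of one of [hn] (captured); then exactly 3 of a character in [3-8], then 3 to 6 of any character, then one or more of a literal 'a' (captured).
Matches to split on: at [5:18] → '1zunn566cxjua'.
`re.split` interleaves the captured-group text with the surrounding fragments.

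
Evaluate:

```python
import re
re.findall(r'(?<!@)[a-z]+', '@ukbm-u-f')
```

['kbm', 'u', 'f']

The negative lookaround is zero-width — it rules out positions where the adjacent text would match, without consuming anything.
Walking the string: at [2:5] → 'kbm'; at [6:7] → 'u'; at [8:9] → 'f'.
No capturing groups, so `findall` returns the 3 full match strings.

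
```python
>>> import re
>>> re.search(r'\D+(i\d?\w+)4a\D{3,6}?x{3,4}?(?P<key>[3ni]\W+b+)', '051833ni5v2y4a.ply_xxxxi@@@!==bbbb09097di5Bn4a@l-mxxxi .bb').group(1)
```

The match spans [6:34] → 'ni5v2y4a.ply_xxxxi@@@!==bbbb'.
Captured: group 1 = 'i5v2y', group 2 = 'i@@@!==bbbb'.

'i5v2y'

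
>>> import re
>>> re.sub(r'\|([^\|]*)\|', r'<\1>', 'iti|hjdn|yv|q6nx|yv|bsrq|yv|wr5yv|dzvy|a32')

The replacement refers to a captured group, so each match is rewritten using its own captured text.

'iti<hjdn>yv<q6nx>yv<bsrq>yv<wr5yv>dzvy|a32'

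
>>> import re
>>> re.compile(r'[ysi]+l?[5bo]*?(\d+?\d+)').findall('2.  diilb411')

['411']

Pattern: one or more of one of [ysi]; then optionally a literal 'l', then zero or more of one of [5bo] (lazy); then one or more of a digit (lazy), then one or more of a digit (captured).
`findall` collects group 1 from the one match (1 total).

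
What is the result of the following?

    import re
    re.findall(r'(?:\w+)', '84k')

['84k']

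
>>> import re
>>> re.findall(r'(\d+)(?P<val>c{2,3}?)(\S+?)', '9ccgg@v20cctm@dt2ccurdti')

The pattern matches one or more of a digit (captured); then 2 to 3 of a literal 'c' (lazy) (captured as 'val'); then one or more of a non-whitespace character (lazy) (captured).
Walking the string: at [0:4] match '9ccg', groups = ('9', 'cc', 'g'); at [7:12] match '20cct', groups = ('20', 'cc', 't'); at [16:20] match '2ccu', groups = ('2', 'cc', 'u').
Multiple groups make `findall` return tuples — one 3-tuple for each match.

[('9', 'cc', 'g'), ('20', 'cc', 't'), ('2', 'cc', 'u')]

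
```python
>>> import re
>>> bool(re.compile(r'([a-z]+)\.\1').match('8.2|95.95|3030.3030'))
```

False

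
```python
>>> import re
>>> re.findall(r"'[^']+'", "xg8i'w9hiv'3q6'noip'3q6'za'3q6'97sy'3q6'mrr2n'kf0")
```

["'w9hiv'", "'noip'", "'za'", "'97sy'", "'mrr2n'"]

Walking the string: at [4:11] → "'w9hiv'"; at [14:20] → "'noip'"; at [23:27] → "'za'"; at [30:36] → "'97sy'"; at [39:46] → "'mrr2n'".
Since nothing is captured, `findall` lists the 5 matched substrings directly.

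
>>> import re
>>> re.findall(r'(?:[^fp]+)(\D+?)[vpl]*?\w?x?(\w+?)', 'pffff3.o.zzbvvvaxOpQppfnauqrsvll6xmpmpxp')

This matches one or more of any character except [fp] (non-capturing group); then one or more of a non-digit (lazy) (captured); then zero or more of one of [vpl] (lazy), then optionally a word character; then optionally a literal 'x'; then one or more of a word character (lazy) (captured).
The `?` after the quantifier makes it lazy — it takes as little as possible before letting the rest of the pattern try.
Matches: at [5:21] match '3.o.zzbvvvaxOpQp', groups = ('p', 'p'); at [23:38] match 'nauqrsvll6xmpmp', groups = ('p', 'p').
Multiple groups make `findall` return tuples — one 2-tuple for each match.

[('p', 'p'), ('p', 'p')]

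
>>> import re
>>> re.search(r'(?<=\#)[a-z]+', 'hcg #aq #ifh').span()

Because the assertion is zero-width, the text it checks is not consumed and won't appear in the result.
The match spans [5:7] → 'aq'.

(5, 7)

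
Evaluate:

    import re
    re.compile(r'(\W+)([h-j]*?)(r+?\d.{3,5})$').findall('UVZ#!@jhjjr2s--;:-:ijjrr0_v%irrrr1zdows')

The pattern matches one or more of a non-word character (captured); then zero or more of a character in [h-j] (lazy) (captured); then one or more of a literal 'r' (lazy), then a digit, then 3 to 5 of any character (captured); then anchored at the end.
3 groups means the one result is a tuple of 3 captured strings — 1 here.

[('%', 'i', 'rrrr1zdows')]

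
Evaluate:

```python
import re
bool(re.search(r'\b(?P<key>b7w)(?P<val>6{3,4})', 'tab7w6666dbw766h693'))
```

False

Here no position works, so the call returns None, and `bool(None)` is False.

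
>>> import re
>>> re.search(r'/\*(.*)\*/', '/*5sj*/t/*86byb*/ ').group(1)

'5sj*/t/*86byb'

The match spans [0:17] → '/*5sj*/t/*86byb*/'.
Captured: group 1 = '5sj*/t/*86byb'.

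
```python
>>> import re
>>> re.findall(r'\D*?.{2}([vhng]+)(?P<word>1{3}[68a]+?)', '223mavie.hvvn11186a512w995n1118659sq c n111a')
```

[('hvvn', '1118'), ('n', '1118'), ('n', '111a')]

This matches zero or more of a non-digit (lazy), then exactly 2 of any character; then one or more of one of [vhng] (captured); then exactly 3 of the literal '1', then one or more of one of [68a] (lazy) (captured as 'word').
A non-greedy quantifier consumes as few characters as it can — just enough that the remainder of the pattern still matches from where it stops; whatever follows it matches normally.
Matches: at [3:17] match 'mavie.hvvn1118', groups = ('hvvn', '1118'); at [24:31] match '95n1118', groups = ('n', '1118'); at [34:44] match 'sq c n111a', groups = ('n', '111a').
`findall` packs the 2 group values into a tuple for every match.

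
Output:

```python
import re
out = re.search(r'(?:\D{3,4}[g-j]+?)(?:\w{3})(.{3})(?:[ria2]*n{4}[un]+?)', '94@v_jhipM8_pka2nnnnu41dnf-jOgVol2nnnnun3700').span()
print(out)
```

This matches 3 to 4 of a non-digit, then one or more of a character in [g-j] (lazy) (non-capturing group); then exactly 3 of a word character (non-capturing group); then exactly 3 of any character (captured); then zero or more of one of [ria2], then exactly 4 of a literal 'n', then one or more of one of [un] (lazy) (non-capturing group).
`re.search` tries every starting position until one works.
The match spans [2:21] → '@v_jhipM8_pka2nnnnu'.
Captured: group 1 = '_pk'.

(2, 21)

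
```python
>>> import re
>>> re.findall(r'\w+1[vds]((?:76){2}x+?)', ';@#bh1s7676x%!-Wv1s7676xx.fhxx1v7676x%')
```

['7676x', '7676x', '7676x']

The `?` after the quantifier makes it lazy — it takes as little as possible before letting the rest of the pattern try.
`findall` collects group 1 from each match (3 total).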